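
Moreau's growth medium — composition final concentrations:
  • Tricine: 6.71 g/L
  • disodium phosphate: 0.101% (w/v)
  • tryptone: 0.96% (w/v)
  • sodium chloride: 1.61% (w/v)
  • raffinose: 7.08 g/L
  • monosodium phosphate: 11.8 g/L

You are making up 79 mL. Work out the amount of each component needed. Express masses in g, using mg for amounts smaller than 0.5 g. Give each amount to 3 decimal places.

Target volume = 79 mL = 0.079 L.
Tricine: 6.71 g/L × 0.079 L = 0.530 g
disodium phosphate: 0.101% w/v = 1.01 g/L → 1.01 × 0.079 L = 0.07979 g = 79.790 mg
tryptone: 0.96 g per 100 mL × 79 mL ÷ 100 = 0.758 g
sodium chloride: 1.61% w/v = 16.1 g/L → 16.1 × 0.079 L = 1.272 g
raffinose: 7.08 g/L × 0.079 L = 0.559 g
monosodium phosphate: 11.8 g/L × 0.079 L = 0.932 g

Tricine 0.530 g; disodium phosphate 79.790 mg; tryptone 0.758 g; sodium chloride 1.272 g; raffinose 0.559 g; monosodium phosphate 0.932 g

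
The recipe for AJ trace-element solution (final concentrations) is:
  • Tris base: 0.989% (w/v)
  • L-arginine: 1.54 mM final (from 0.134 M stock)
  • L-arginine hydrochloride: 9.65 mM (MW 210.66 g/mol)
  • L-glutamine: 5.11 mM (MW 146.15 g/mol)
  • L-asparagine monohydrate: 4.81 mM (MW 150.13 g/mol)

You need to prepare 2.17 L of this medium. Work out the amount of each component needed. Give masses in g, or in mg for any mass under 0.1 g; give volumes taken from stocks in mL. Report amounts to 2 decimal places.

Tris base 21.46 g; L-arginine 24.94 mL; L-arginine hydrochloride 4.41 g; L-glutamine 1.62 g; L-asparagine monohydrate 1.57 g

Working volume: 2.17 L.
Tris base: 0.989% w/v = 9.89 g/L → 9.89 × 2.17 L = 21.46 g
L-arginine: C1V1 = C2V2 → 1.54 mM × 2170 mL ÷ 134 mM = 24.94 mL
L-arginine hydrochloride: 9.65 mmol/L × 210.66 g/mol × 2.17 L ÷ 1000 = 4.41 g
L-glutamine: 5.11 mmol/L × 146.15 g/mol × 2.17 L ÷ 1000 = 1.62 g
L-asparagine monohydrate: 4.81 mmol/L × 150.13 g/mol × 2.17 L ÷ 1000 = 1.57 g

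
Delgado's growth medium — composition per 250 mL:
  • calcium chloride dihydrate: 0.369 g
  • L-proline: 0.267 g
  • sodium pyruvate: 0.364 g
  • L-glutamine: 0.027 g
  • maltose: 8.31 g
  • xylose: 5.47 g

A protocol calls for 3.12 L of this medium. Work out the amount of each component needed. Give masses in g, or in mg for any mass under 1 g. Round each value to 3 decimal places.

calcium chloride dihydrate 4.605 g; L-proline 3.332 g; sodium pyruvate 4.543 g; L-glutamine 336.960 mg; maltose 103.709 g; xylose 68.266 g

Ratio of target to recipe volume: 3120 / 250 = 12.48.
calcium chloride dihydrate: 0.369 g × (3120 mL / 250 mL) = 4.605 g
L-proline: 0.267 g × (3120 mL / 250 mL) = 3.332 g
sodium pyruvate: 0.364 g × (3120 mL / 250 mL) = 4.543 g
L-glutamine: 0.027 g × (3120 mL / 250 mL) = 0.33696 g = 336.960 mg
maltose: 8.31 g × (3120 mL / 250 mL) = 103.709 g
xylose: 5.47 g × (3120 mL / 250 mL) = 68.266 g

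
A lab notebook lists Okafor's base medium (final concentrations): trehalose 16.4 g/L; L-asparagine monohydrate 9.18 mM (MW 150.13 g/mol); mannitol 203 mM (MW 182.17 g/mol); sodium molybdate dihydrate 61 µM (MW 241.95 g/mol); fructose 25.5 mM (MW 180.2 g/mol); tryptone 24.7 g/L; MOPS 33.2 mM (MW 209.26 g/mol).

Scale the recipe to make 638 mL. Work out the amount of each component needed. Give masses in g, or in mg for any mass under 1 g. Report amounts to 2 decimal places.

trehalose 10.46 g; L-asparagine monohydrate 879.29 mg; mannitol 23.59 g; sodium molybdate dihydrate 9.42 mg; fructose 2.93 g; tryptone 15.76 g; MOPS 4.43 g

Scale factor relative to 1 L: 0.638.
trehalose: 16.4 g/L × 0.638 L = 10.46 g
L-asparagine monohydrate: 9.18 mmol/L × 150.13 mg/mmol × 0.638 L = 879.29 mg
mannitol: 203 mmol/L × 182.17 g/mol × 0.638 L ÷ 1000 = 23.59 g
sodium molybdate dihydrate: 61 µmol/L × 241.95 g/mol × 0.638 L ÷ 1000 = 9.42 mg
fructose: 25.5 mmol/L × 180.2 g/mol × 0.638 L ÷ 1000 = 2.93 g
tryptone: 24.7 g/L × 0.638 L = 15.76 g
MOPS: 33.2 mmol/L × 209.26 g/mol × 0.638 L ÷ 1000 = 4.43 g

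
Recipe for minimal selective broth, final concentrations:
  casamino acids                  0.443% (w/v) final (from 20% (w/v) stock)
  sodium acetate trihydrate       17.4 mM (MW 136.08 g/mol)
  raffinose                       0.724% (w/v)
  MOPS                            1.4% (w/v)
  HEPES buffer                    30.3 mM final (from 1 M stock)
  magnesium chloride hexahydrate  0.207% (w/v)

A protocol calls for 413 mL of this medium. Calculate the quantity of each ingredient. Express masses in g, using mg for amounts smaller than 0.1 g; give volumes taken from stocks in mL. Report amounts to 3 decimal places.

casamino acids 9.148 mL; sodium acetate trihydrate 0.978 g; raffinose 2.990 g; MOPS 5.782 g; HEPES buffer 12.514 mL; magnesium chloride hexahydrate 0.855 g

Working volume: 413 mL = 0.413 L.
casamino acids: dilute stock: 0.443% ÷ 20% × 413 mL = 9.148 mL
sodium acetate trihydrate: 17.4 mmol/L × 136.08 g/mol × 0.413 L ÷ 1000 = 0.978 g
raffinose: 0.724% w/v = 7.24 g/L → 7.24 × 0.413 L = 2.990 g
MOPS: 1.4% w/v = 14 g/L → 14 × 0.413 L = 5.782 g
HEPES buffer: dilute stock: 30.3 mM × 413 mL ÷ 1000 mM = 12.514 mL
magnesium chloride hexahydrate: 0.207% w/v = 2.07 g/L → 2.07 × 0.413 L = 0.855 g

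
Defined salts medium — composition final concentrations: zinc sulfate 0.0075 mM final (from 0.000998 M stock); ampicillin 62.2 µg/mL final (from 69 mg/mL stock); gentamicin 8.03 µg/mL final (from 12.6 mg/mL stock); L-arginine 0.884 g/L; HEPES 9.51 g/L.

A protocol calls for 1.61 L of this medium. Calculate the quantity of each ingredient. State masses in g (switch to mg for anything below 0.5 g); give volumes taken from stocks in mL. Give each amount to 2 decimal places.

Working volume: 1.61 L.
zinc sulfate: C1V1 = C2V2 → 0.0075 mM × 1610 mL ÷ 0.998 mM = 12.10 mL
ampicillin: dilute stock: 62.2 µg/mL × 1610 mL ÷ 69000 µg/mL = 1.45 mL
gentamicin: C1V1 = C2V2 → 8.03 µg/mL × 1610 mL ÷ 12600 µg/mL = 1.03 mL
L-arginine: 0.884 g/L × 1.61 L = 1.42 g
HEPES: 9.51 g/L × 1.61 L = 15.31 g

zinc sulfate 12.10 mL; ampicillin 1.45 mL; gentamicin 1.03 mL; L-arginine 1.42 g; HEPES 15.31 g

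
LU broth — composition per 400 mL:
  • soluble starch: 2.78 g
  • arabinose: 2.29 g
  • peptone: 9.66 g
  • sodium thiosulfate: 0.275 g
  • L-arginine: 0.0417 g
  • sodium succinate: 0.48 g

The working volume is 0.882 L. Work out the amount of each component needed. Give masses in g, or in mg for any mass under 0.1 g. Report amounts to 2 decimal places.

Scale factor = 882 mL / 400 mL = 2.205.
soluble starch: 2.78 g × (882 mL / 400 mL) = 6.13 g
arabinose: 2.29 g × (882 mL / 400 mL) = 5.05 g
peptone: 9.66 g × (882 mL / 400 mL) = 21.30 g
sodium thiosulfate: 0.275 g × (882 mL / 400 mL) = 0.61 g
L-arginine: 0.0417 g × (882 mL / 400 mL) = 0.0919485 g = 91.95 mg
sodium succinate: 0.48 g × (882 mL / 400 mL) = 1.06 g

soluble starch 6.13 g; arabinose 5.05 g; peptone 21.30 g; sodium thiosulfate 0.61 g; L-arginine 91.95 mg; sodium succinate 1.06 g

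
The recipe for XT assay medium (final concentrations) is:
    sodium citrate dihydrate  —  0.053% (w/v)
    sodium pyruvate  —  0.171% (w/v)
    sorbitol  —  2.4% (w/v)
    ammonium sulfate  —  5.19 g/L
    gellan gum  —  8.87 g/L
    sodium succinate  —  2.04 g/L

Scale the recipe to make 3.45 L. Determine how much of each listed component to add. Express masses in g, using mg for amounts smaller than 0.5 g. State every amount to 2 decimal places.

Working volume: 3.45 L.
sodium citrate dihydrate: 0.053 g per 100 mL × 3450 mL ÷ 100 = 1.83 g
sodium pyruvate: 0.171 g per 100 mL × 3450 mL ÷ 100 = 5.90 g
sorbitol: 2.4 g per 100 mL × 3450 mL ÷ 100 = 82.80 g
ammonium sulfate: 5.19 g/L × 3.45 L = 17.91 g
gellan gum: 8.87 g/L × 3.45 L = 30.60 g
sodium succinate: 2.04 g/L × 3.45 L = 7.04 g

sodium citrate dihydrate 1.83 g; sodium pyruvate 5.90 g; sorbitol 82.80 g; ammonium sulfate 17.91 g; gellan gum 30.60 g; sodium succinate 7.04 g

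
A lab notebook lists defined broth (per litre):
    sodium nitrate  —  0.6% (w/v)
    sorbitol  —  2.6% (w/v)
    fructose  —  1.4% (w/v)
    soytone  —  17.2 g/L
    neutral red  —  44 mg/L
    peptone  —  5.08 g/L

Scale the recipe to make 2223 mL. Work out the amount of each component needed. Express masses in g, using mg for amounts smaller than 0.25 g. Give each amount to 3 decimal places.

sodium nitrate 13.338 g; sorbitol 57.798 g; fructose 31.122 g; soytone 38.236 g; neutral red 97.812 mg; peptone 11.293 g

Target volume = 2223 mL = 2.223 L.
sodium nitrate: 0.6% w/v = 6 g/L → 6 × 2.223 L = 13.338 g
sorbitol: 2.6 g per 100 mL × 2223 mL ÷ 100 = 57.798 g
fructose: 1.4% w/v = 14 g/L → 14 × 2.223 L = 31.122 g
soytone: 17.2 g/L × 2.223 L = 38.236 g
neutral red: 44 mg/L × 2.223 L = 97.812 mg
peptone: 5.08 g/L × 2.223 L = 11.293 g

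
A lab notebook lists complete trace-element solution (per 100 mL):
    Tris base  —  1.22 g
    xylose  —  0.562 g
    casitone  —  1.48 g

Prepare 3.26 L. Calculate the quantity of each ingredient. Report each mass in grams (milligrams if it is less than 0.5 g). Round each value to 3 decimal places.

Tris base 39.772 g; xylose 18.321 g; casitone 48.248 g

Ratio of target to recipe volume: 3260 / 100 = 32.6.
Tris base: 1.22 g × (3260 mL / 100 mL) = 39.772 g
xylose: 0.562 g × (3260 mL / 100 mL) = 18.321 g
casitone: 1.48 g × (3260 mL / 100 mL) = 48.248 g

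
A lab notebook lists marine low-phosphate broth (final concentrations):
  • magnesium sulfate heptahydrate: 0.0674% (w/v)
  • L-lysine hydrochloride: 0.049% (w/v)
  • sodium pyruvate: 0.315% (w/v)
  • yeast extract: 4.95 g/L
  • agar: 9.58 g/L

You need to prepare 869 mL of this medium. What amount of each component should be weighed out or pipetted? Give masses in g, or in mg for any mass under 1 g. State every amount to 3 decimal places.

Target volume = 869 mL = 0.869 L.
magnesium sulfate heptahydrate: 0.0674 g per 100 mL × 869 mL ÷ 100 = 0.585706 g = 585.706 mg
L-lysine hydrochloride: 0.049% w/v = 0.49 g/L → 0.49 × 0.869 L = 0.42581 g = 425.810 mg
sodium pyruvate: 0.315 g per 100 mL × 869 mL ÷ 100 = 2.737 g
yeast extract: 4.95 g/L × 0.869 L = 4.302 g
agar: 9.58 g/L × 0.869 L = 8.325 g

magnesium sulfate heptahydrate 585.706 mg; L-lysine hydrochloride 425.810 mg; sodium pyruvate 2.737 g; yeast extract 4.302 g; agar 8.325 g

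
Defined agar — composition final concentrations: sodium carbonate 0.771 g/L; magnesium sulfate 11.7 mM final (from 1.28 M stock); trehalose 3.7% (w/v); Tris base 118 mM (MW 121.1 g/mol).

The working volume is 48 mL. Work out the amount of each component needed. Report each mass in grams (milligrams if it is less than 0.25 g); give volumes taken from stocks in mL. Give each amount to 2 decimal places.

sodium carbonate 37.01 mg; magnesium sulfate 0.44 mL; trehalose 1.78 g; Tris base 0.69 g

Scale factor relative to 1 L: 0.048.
sodium carbonate: 0.771 g/L × 0.048 L = 0.037008 g = 37.01 mg
magnesium sulfate: C1V1 = C2V2 → 11.7 mM × 48 mL ÷ 1280 mM = 0.44 mL
trehalose: 3.7 g per 100 mL × 48 mL ÷ 100 = 1.78 g
Tris base: 118 mmol/L × 121.1 g/mol × 0.048 L ÷ 1000 = 0.69 g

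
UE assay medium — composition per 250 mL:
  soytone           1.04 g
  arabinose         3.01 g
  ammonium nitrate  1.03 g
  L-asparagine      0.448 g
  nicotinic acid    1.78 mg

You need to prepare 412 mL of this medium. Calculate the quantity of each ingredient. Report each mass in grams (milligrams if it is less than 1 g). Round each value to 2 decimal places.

Ratio of target to recipe volume: 412 / 250 = 1.648.
soytone: 1.04 g × (412 mL / 250 mL) = 1.71 g
arabinose: 3.01 g × (412 mL / 250 mL) = 4.96 g
ammonium nitrate: 1.03 g × (412 mL / 250 mL) = 1.70 g
L-asparagine: 0.448 g × (412 mL / 250 mL) = 0.738304 g = 738.30 mg
nicotinic acid: 1.78 mg × (412 mL / 250 mL) = 2.93 mg

soytone 1.71 g; arabinose 4.96 g; ammonium nitrate 1.70 g; L-asparagine 738.30 mg; nicotinic acid 2.93 mg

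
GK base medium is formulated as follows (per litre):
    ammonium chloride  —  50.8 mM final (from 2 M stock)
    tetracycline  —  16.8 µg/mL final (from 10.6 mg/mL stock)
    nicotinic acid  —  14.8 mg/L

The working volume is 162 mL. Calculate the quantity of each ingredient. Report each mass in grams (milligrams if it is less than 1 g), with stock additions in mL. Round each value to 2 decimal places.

ammonium chloride 4.11 mL; tetracycline 0.26 mL; nicotinic acid 2.40 mg

Working volume: 162 mL = 0.162 L.
ammonium chloride: dilute stock: 50.8 mM × 162 mL ÷ 2000 mM = 4.11 mL
tetracycline: C1V1 = C2V2 → 16.8 µg/mL × 162 mL ÷ 10600 µg/mL = 0.26 mL
nicotinic acid: 14.8 mg/L × 0.162 L = 2.40 mg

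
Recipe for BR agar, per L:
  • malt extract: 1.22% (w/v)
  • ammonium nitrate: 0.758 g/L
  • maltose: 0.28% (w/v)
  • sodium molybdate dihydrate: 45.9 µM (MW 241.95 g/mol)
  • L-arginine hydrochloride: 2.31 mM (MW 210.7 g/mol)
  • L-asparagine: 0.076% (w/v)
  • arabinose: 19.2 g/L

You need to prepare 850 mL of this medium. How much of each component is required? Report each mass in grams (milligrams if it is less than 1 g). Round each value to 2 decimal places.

Scale factor relative to 1 L: 0.85.
malt extract: 1.22% w/v = 12.2 g/L → 12.2 × 0.85 L = 10.37 g
ammonium nitrate: 0.758 g/L × 0.85 L = 0.6443 g = 644.30 mg
maltose: 0.28 g per 100 mL × 850 mL ÷ 100 = 2.38 g
sodium molybdate dihydrate: 45.9 µmol/L × 241.95 g/mol × 0.85 L ÷ 1000 = 9.44 mg
L-arginine hydrochloride: 2.31 mmol/L × 210.7 mg/mmol × 0.85 L = 413.71 mg
L-asparagine: 0.076% w/v = 0.76 g/L → 0.76 × 0.85 L = 0.646 g = 646.00 mg
arabinose: 19.2 g/L × 0.85 L = 16.32 g

malt extract 10.37 g; ammonium nitrate 644.30 mg; maltose 2.38 g; sodium molybdate dihydrate 9.44 mg; L-arginine hydrochloride 413.71 mg; L-asparagine 646.00 mg; arabinose 16.32 g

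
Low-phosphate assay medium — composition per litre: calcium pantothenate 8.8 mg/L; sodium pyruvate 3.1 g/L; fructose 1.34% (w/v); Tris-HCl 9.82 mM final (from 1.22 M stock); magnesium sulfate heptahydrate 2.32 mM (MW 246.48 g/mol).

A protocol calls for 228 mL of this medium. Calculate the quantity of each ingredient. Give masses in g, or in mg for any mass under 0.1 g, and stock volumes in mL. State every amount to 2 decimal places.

calcium pantothenate 2.01 mg; sodium pyruvate 0.71 g; fructose 3.06 g; Tris-HCl 1.84 mL; magnesium sulfate heptahydrate 0.13 g

Scale factor relative to 1 L: 0.228.
calcium pantothenate: 8.8 mg/L × 0.228 L = 2.01 mg
sodium pyruvate: 3.1 g/L × 0.228 L = 0.71 g
fructose: 1.34% w/v = 13.4 g/L → 13.4 × 0.228 L = 3.06 g
Tris-HCl: C1V1 = C2V2 → 9.82 mM × 228 mL ÷ 1220 mM = 1.84 mL
magnesium sulfate heptahydrate: 2.32 mmol/L × 246.48 g/mol × 0.228 L ÷ 1000 = 0.13 g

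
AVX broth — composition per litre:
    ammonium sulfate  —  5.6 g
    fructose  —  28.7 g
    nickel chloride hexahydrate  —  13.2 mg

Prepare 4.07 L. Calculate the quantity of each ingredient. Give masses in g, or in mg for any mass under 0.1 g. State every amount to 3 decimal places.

ammonium sulfate 22.792 g; fructose 116.809 g; nickel chloride hexahydrate 53.724 mg

Scale factor = 4070 mL / 1000 mL = 4.07.
ammonium sulfate: 5.6 g × (4070 mL / 1000 mL) = 22.792 g
fructose: 28.7 g × (4070 mL / 1000 mL) = 116.809 g
nickel chloride hexahydrate: 13.2 mg × (4070 mL / 1000 mL) = 53.724 mg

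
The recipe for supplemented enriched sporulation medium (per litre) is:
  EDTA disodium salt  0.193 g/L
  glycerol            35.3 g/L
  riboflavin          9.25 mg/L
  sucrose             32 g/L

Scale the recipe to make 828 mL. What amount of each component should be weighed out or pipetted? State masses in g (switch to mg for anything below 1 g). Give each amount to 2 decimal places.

Working volume: 828 mL = 0.828 L.
EDTA disodium salt: 0.193 g/L × 0.828 L = 0.159804 g = 159.80 mg
glycerol: 35.3 g/L × 0.828 L = 29.23 g
riboflavin: 9.25 mg/L × 0.828 L = 7.66 mg
sucrose: 32 g/L × 0.828 L = 26.50 g

EDTA disodium salt 159.80 mg; glycerol 29.23 g; riboflavin 7.66 mg; sucrose 26.50 g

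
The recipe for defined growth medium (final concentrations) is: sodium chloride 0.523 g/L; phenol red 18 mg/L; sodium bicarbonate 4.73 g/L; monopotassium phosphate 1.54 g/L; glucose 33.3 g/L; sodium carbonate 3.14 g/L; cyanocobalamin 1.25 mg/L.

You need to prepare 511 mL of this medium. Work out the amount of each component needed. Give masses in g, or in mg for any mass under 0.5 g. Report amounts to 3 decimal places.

sodium chloride 267.253 mg; phenol red 9.198 mg; sodium bicarbonate 2.417 g; monopotassium phosphate 0.787 g; glucose 17.016 g; sodium carbonate 1.605 g; cyanocobalamin 0.639 mg

Target volume = 511 mL = 0.511 L.
sodium chloride: 0.523 g/L × 0.511 L = 0.267253 g = 267.253 mg
phenol red: 18 mg/L × 0.511 L = 9.198 mg
sodium bicarbonate: 4.73 g/L × 0.511 L = 2.417 g
monopotassium phosphate: 1.54 g/L × 0.511 L = 0.787 g
glucose: 33.3 g/L × 0.511 L = 17.016 g
sodium carbonate: 3.14 g/L × 0.511 L = 1.605 g
cyanocobalamin: 1.25 mg/L × 0.511 L = 0.639 mg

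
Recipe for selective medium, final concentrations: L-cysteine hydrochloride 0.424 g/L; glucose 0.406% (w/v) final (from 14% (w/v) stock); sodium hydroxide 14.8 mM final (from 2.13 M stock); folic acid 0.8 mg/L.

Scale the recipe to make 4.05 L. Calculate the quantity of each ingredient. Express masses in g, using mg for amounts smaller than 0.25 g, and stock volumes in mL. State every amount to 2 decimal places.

Working volume: 4.05 L.
L-cysteine hydrochloride: 0.424 g/L × 4.05 L = 1.72 g
glucose: dilute stock: 0.406% ÷ 14% × 4050 mL = 117.45 mL
sodium hydroxide: V = C2·V2/C1 = 14.8 mM × 4050 mL ÷ 2130 mM = 28.14 mL
folic acid: 0.8 mg/L × 4.05 L = 3.24 mg

L-cysteine hydrochloride 1.72 g; glucose 117.45 mL; sodium hydroxide 28.14 mL; folic acid 3.24 mg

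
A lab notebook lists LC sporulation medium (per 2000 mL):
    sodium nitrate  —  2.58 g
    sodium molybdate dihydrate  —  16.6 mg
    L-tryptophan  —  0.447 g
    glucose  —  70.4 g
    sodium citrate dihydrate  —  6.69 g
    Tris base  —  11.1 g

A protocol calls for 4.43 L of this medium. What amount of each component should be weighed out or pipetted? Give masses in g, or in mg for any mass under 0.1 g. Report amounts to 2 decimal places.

Ratio of target to recipe volume: 4430 / 2000 = 2.215.
sodium nitrate: 2.58 g × (4430 mL / 2000 mL) = 5.71 g
sodium molybdate dihydrate: 16.6 mg × (4430 mL / 2000 mL) = 36.77 mg
L-tryptophan: 0.447 g × (4430 mL / 2000 mL) = 0.99 g
glucose: 70.4 g × (4430 mL / 2000 mL) = 155.94 g
sodium citrate dihydrate: 6.69 g × (4430 mL / 2000 mL) = 14.82 g
Tris base: 11.1 g × (4430 mL / 2000 mL) = 24.59 g

sodium nitrate 5.71 g; sodium molybdate dihydrate 36.77 mg; L-tryptophan 0.99 g; glucose 155.94 g; sodium citrate dihydrate 14.82 g; Tris base 24.59 g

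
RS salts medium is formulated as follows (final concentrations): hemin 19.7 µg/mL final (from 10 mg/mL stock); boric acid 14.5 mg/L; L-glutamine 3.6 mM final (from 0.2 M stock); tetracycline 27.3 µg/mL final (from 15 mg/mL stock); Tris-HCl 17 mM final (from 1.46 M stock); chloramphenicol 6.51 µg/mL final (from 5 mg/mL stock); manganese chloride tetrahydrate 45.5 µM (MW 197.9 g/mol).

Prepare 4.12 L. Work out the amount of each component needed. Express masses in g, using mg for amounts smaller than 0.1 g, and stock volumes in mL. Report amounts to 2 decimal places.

hemin 8.12 mL; boric acid 59.74 mg; L-glutamine 74.16 mL; tetracycline 7.50 mL; Tris-HCl 47.97 mL; chloramphenicol 5.36 mL; manganese chloride tetrahydrate 37.10 mg

Scale factor relative to 1 L: 4.12.
hemin: C1V1 = C2V2 → 19.7 µg/mL × 4120 mL ÷ 10000 µg/mL = 8.12 mL
boric acid: 14.5 mg/L × 4.12 L = 59.74 mg
L-glutamine: dilute stock: 3.6 mM × 4120 mL ÷ 200 mM = 74.16 mL
tetracycline: V = C2·V2/C1 = 27.3 µg/mL × 4120 mL ÷ 15000 µg/mL = 7.50 mL
Tris-HCl: V = C2·V2/C1 = 17 mM × 4120 mL ÷ 1460 mM = 47.97 mL
chloramphenicol: V = C2·V2/C1 = 6.51 µg/mL × 4120 mL ÷ 5000 µg/mL = 5.36 mL
manganese chloride tetrahydrate: 45.5 µmol/L × 197.9 g/mol × 4.12 L ÷ 1000 = 37.10 mg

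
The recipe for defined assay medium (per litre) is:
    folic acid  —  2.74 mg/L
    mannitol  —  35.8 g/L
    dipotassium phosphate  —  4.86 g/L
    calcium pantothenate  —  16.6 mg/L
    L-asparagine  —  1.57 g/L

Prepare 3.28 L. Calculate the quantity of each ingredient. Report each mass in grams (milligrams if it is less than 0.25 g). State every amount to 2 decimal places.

Working volume: 3.28 L.
folic acid: 2.74 mg/L × 3.28 L = 8.99 mg
mannitol: 35.8 g/L × 3.28 L = 117.42 g
dipotassium phosphate: 4.86 g/L × 3.28 L = 15.94 g
calcium pantothenate: 16.6 mg/L × 3.28 L = 54.45 mg
L-asparagine: 1.57 g/L × 3.28 L = 5.15 g

folic acid 8.99 mg; mannitol 117.42 g; dipotassium phosphate 15.94 g; calcium pantothenate 54.45 mg; L-asparagine 5.15 g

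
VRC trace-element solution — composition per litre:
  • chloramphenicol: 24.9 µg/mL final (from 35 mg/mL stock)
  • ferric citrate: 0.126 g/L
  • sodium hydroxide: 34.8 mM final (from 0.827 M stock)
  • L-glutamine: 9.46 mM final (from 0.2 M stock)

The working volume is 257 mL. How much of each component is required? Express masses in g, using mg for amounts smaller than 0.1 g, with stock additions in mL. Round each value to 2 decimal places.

Working volume: 257 mL = 0.257 L.
chloramphenicol: C1V1 = C2V2 → 24.9 µg/mL × 257 mL ÷ 35000 µg/mL = 0.18 mL
ferric citrate: 0.126 g/L × 0.257 L = 0.032382 g = 32.38 mg
sodium hydroxide: V = C2·V2/C1 = 34.8 mM × 257 mL ÷ 827 mM = 10.81 mL
L-glutamine: dilute stock: 9.46 mM × 257 mL ÷ 200 mM = 12.16 mL

chloramphenicol 0.18 mL; ferric citrate 32.38 mg; sodium hydroxide 10.81 mL; L-glutamine 12.16 mL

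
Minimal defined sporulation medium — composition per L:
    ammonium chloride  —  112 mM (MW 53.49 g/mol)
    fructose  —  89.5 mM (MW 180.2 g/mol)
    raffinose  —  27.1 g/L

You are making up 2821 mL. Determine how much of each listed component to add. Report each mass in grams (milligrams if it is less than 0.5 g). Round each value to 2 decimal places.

Target volume = 2821 mL = 2.821 L.
ammonium chloride: 112 mmol/L × 53.49 g/mol × 2.821 L ÷ 1000 = 16.90 g
fructose: 89.5 mmol/L × 180.2 g/mol × 2.821 L ÷ 1000 = 45.50 g
raffinose: 27.1 g/L × 2.821 L = 76.45 g

ammonium chloride 16.90 g; fructose 45.50 g; raffinose 76.45 g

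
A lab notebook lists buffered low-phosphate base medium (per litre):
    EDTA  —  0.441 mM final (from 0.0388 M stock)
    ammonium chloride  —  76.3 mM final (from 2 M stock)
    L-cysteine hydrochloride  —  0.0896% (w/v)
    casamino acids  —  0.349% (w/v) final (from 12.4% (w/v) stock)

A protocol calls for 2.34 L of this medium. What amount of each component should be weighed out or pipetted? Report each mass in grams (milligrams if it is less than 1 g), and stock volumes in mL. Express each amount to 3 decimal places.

EDTA 26.596 mL; ammonium chloride 89.271 mL; L-cysteine hydrochloride 2.097 g; casamino acids 65.860 mL

Scale factor relative to 1 L: 2.34.
EDTA: C1V1 = C2V2 → 0.441 mM × 2340 mL ÷ 38.8 mM = 26.596 mL
ammonium chloride: V = C2·V2/C1 = 76.3 mM × 2340 mL ÷ 2000 mM = 89.271 mL
L-cysteine hydrochloride: 0.0896% w/v = 0.896 g/L → 0.896 × 2.34 L = 2.097 g
casamino acids: C1V1 = C2V2 → 0.349% ÷ 12.4% × 2340 mL = 65.860 mL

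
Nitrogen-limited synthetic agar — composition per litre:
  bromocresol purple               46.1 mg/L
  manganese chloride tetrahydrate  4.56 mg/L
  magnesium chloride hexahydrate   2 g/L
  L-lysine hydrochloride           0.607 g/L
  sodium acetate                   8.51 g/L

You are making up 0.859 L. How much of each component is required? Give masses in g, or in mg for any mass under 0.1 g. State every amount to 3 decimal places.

bromocresol purple 39.600 mg; manganese chloride tetrahydrate 3.917 mg; magnesium chloride hexahydrate 1.718 g; L-lysine hydrochloride 0.521 g; sodium acetate 7.310 g

Working volume: 0.859 L.
bromocresol purple: 46.1 mg/L × 0.859 L = 39.600 mg
manganese chloride tetrahydrate: 4.56 mg/L × 0.859 L = 3.917 mg
magnesium chloride hexahydrate: 2 g/L × 0.859 L = 1.718 g
L-lysine hydrochloride: 0.607 g/L × 0.859 L = 0.521 g
sodium acetate: 8.51 g/L × 0.859 L = 7.310 g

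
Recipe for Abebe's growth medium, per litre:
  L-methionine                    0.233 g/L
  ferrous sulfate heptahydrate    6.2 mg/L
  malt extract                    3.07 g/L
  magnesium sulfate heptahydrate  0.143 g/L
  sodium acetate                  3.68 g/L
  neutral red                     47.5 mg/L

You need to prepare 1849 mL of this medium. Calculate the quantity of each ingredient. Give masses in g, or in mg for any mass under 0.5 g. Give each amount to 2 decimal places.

L-methionine 430.82 mg; ferrous sulfate heptahydrate 11.46 mg; malt extract 5.68 g; magnesium sulfate heptahydrate 264.41 mg; sodium acetate 6.80 g; neutral red 87.83 mg

Target volume = 1849 mL = 1.849 L.
L-methionine: 0.233 g/L × 1.849 L = 0.430817 g = 430.82 mg
ferrous sulfate heptahydrate: 6.2 mg/L × 1.849 L = 11.46 mg
malt extract: 3.07 g/L × 1.849 L = 5.68 g
magnesium sulfate heptahydrate: 0.143 g/L × 1.849 L = 0.264407 g = 264.41 mg
sodium acetate: 3.68 g/L × 1.849 L = 6.80 g
neutral red: 47.5 mg/L × 1.849 L = 87.83 mg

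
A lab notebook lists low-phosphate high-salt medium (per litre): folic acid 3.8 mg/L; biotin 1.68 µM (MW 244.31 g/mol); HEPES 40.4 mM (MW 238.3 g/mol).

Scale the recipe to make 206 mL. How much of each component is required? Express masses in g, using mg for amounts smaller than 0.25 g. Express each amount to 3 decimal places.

folic acid 0.783 mg; biotin 0.085 mg; HEPES 1.983 g

Scale factor relative to 1 L: 0.206.
folic acid: 3.8 mg/L × 0.206 L = 0.783 mg
biotin: 1.68 µmol/L × 244.31 g/mol × 0.206 L ÷ 1000 = 0.085 mg
HEPES: 40.4 mmol/L × 238.3 g/mol × 0.206 L ÷ 1000 = 1.983 g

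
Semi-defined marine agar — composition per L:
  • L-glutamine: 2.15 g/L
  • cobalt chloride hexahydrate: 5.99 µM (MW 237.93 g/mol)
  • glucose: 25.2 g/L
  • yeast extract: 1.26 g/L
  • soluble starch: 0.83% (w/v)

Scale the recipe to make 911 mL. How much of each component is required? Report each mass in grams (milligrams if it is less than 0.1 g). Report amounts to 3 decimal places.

Working volume: 911 mL = 0.911 L.
L-glutamine: 2.15 g/L × 0.911 L = 1.959 g
cobalt chloride hexahydrate: 5.99 µmol/L × 237.93 g/mol × 0.911 L ÷ 1000 = 1.298 mg
glucose: 25.2 g/L × 0.911 L = 22.957 g
yeast extract: 1.26 g/L × 0.911 L = 1.148 g
soluble starch: 0.83 g per 100 mL × 911 mL ÷ 100 = 7.561 g

L-glutamine 1.959 g; cobalt chloride hexahydrate 1.298 mg; glucose 22.957 g; yeast extract 1.148 g; soluble starch 7.561 g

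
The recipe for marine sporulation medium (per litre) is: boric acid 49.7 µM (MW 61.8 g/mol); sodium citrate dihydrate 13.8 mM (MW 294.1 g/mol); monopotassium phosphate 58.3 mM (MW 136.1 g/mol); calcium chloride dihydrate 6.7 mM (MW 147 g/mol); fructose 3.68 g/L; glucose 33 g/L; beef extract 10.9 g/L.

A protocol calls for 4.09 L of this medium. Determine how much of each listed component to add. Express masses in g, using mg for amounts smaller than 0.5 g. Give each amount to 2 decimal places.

boric acid 12.56 mg; sodium citrate dihydrate 16.60 g; monopotassium phosphate 32.45 g; calcium chloride dihydrate 4.03 g; fructose 15.05 g; glucose 134.97 g; beef extract 44.58 g

Scale factor relative to 1 L: 4.09.
boric acid: 49.7 µmol/L × 61.8 g/mol × 4.09 L ÷ 1000 = 12.56 mg
sodium citrate dihydrate: 13.8 mmol/L × 294.1 g/mol × 4.09 L ÷ 1000 = 16.60 g
monopotassium phosphate: 58.3 mmol/L × 136.1 g/mol × 4.09 L ÷ 1000 = 32.45 g
calcium chloride dihydrate: 6.7 mmol/L × 147 g/mol × 4.09 L ÷ 1000 = 4.03 g
fructose: 3.68 g/L × 4.09 L = 15.05 g
glucose: 33 g/L × 4.09 L = 134.97 g
beef extract: 10.9 g/L × 4.09 L = 44.58 g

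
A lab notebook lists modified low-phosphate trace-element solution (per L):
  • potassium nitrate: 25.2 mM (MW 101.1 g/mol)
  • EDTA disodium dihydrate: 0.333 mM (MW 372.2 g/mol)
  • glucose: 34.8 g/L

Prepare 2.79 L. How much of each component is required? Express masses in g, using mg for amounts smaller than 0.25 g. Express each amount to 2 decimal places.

potassium nitrate 7.11 g; EDTA disodium dihydrate 0.35 g; glucose 97.09 g

Working volume: 2.79 L.
potassium nitrate: 25.2 mmol/L × 101.1 g/mol × 2.79 L ÷ 1000 = 7.11 g
EDTA disodium dihydrate: 0.333 mmol/L × 372.2 g/mol × 2.79 L ÷ 1000 = 0.35 g
glucose: 34.8 g/L × 2.79 L = 97.09 g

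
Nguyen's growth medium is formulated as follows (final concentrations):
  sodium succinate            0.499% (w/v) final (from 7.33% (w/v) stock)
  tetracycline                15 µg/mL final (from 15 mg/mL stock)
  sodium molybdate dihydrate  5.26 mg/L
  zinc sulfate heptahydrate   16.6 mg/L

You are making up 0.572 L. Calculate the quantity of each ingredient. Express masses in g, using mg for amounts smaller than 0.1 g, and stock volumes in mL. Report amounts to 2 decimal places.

Working volume: 0.572 L.
sodium succinate: C1V1 = C2V2 → 0.499% ÷ 7.33% × 572 mL = 38.94 mL
tetracycline: C1V1 = C2V2 → 15 µg/mL × 572 mL ÷ 15000 µg/mL = 0.57 mL
sodium molybdate dihydrate: 5.26 mg/L × 0.572 L = 3.01 mg
zinc sulfate heptahydrate: 16.6 mg/L × 0.572 L = 9.50 mg

sodium succinate 38.94 mL; tetracycline 0.57 mL; sodium molybdate dihydrate 3.01 mg; zinc sulfate heptahydrate 9.50 mg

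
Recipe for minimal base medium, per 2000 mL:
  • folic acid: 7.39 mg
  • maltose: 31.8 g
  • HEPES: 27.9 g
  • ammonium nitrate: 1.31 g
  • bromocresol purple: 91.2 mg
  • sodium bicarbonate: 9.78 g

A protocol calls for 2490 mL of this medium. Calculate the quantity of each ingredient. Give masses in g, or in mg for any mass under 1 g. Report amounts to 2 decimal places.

folic acid 9.20 mg; maltose 39.59 g; HEPES 34.74 g; ammonium nitrate 1.63 g; bromocresol purple 113.54 mg; sodium bicarbonate 12.18 g

Scale factor = 2490 mL / 2000 mL = 1.245.
folic acid: 7.39 mg × (2490 mL / 2000 mL) = 9.20 mg
maltose: 31.8 g × (2490 mL / 2000 mL) = 39.59 g
HEPES: 27.9 g × (2490 mL / 2000 mL) = 34.74 g
ammonium nitrate: 1.31 g × (2490 mL / 2000 mL) = 1.63 g
bromocresol purple: 91.2 mg × (2490 mL / 2000 mL) = 113.54 mg
sodium bicarbonate: 9.78 g × (2490 mL / 2000 mL) = 12.18 g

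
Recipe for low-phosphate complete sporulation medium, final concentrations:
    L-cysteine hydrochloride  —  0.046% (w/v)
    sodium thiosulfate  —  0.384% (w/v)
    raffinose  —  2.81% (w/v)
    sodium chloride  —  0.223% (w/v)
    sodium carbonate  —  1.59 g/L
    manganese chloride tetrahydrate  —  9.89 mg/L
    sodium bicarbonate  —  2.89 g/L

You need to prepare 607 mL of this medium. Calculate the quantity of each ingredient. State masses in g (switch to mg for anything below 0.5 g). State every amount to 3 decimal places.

Target volume = 607 mL = 0.607 L.
L-cysteine hydrochloride: 0.046% w/v = 0.46 g/L → 0.46 × 0.607 L = 0.27922 g = 279.220 mg
sodium thiosulfate: 0.384% w/v = 3.84 g/L → 3.84 × 0.607 L = 2.331 g
raffinose: 2.81 g per 100 mL × 607 mL ÷ 100 = 17.057 g
sodium chloride: 0.223 g per 100 mL × 607 mL ÷ 100 = 1.354 g
sodium carbonate: 1.59 g/L × 0.607 L = 0.965 g
manganese chloride tetrahydrate: 9.89 mg/L × 0.607 L = 6.003 mg
sodium bicarbonate: 2.89 g/L × 0.607 L = 1.754 g

L-cysteine hydrochloride 279.220 mg; sodium thiosulfate 2.331 g; raffinose 17.057 g; sodium chloride 1.354 g; sodium carbonate 0.965 g; manganese chloride tetrahydrate 6.003 mg; sodium bicarbonate 1.754 g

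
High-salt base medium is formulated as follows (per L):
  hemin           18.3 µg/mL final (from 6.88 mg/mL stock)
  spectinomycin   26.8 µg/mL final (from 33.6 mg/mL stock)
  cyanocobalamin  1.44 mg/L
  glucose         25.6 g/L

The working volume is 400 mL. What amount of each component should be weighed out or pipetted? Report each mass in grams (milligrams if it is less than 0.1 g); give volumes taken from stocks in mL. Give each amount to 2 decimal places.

hemin 1.06 mL; spectinomycin 0.32 mL; cyanocobalamin 0.58 mg; glucose 10.24 g

Scale factor relative to 1 L: 0.4.
hemin: C1V1 = C2V2 → 18.3 µg/mL × 400 mL ÷ 6880 µg/mL = 1.06 mL
spectinomycin: dilute stock: 26.8 µg/mL × 400 mL ÷ 33600 µg/mL = 0.32 mL
cyanocobalamin: 1.44 mg/L × 0.4 L = 0.58 mg
glucose: 25.6 g/L × 0.4 L = 10.24 g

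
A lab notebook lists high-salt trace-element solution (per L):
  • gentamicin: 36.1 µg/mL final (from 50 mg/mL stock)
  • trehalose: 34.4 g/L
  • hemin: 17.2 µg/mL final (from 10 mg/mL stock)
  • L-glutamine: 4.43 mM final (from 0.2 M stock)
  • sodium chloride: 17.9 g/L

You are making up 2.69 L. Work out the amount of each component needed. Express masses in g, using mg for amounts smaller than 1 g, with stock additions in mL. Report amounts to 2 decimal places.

Scale factor relative to 1 L: 2.69.
gentamicin: V = C2·V2/C1 = 36.1 µg/mL × 2690 mL ÷ 50000 µg/mL = 1.94 mL
trehalose: 34.4 g/L × 2.69 L = 92.54 g
hemin: C1V1 = C2V2 → 17.2 µg/mL × 2690 mL ÷ 10000 µg/mL = 4.63 mL
L-glutamine: C1V1 = C2V2 → 4.43 mM × 2690 mL ÷ 200 mM = 59.58 mL
sodium chloride: 17.9 g/L × 2.69 L = 48.15 g

gentamicin 1.94 mL; trehalose 92.54 g; hemin 4.63 mL; L-glutamine 59.58 mL; sodium chloride 48.15 g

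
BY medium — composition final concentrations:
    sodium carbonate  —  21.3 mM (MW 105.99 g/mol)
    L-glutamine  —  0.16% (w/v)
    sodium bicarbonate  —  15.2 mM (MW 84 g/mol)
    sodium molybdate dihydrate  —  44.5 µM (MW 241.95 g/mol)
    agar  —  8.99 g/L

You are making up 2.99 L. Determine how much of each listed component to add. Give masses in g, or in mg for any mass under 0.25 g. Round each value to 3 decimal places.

sodium carbonate 6.750 g; L-glutamine 4.784 g; sodium bicarbonate 3.818 g; sodium molybdate dihydrate 32.193 mg; agar 26.880 g

Scale factor relative to 1 L: 2.99.
sodium carbonate: 21.3 mmol/L × 105.99 g/mol × 2.99 L ÷ 1000 = 6.750 g
L-glutamine: 0.16% w/v = 1.6 g/L → 1.6 × 2.99 L = 4.784 g
sodium bicarbonate: 15.2 mmol/L × 84 g/mol × 2.99 L ÷ 1000 = 3.818 g
sodium molybdate dihydrate: 44.5 µmol/L × 241.95 g/mol × 2.99 L ÷ 1000 = 32.193 mg
agar: 8.99 g/L × 2.99 L = 26.880 g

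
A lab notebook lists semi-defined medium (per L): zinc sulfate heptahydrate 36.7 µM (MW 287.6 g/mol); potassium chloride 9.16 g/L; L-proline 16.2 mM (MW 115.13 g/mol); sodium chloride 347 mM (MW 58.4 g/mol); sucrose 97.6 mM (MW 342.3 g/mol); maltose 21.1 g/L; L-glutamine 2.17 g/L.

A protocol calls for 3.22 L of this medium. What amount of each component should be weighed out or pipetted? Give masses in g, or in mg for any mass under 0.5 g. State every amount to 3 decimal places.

zinc sulfate heptahydrate 33.987 mg; potassium chloride 29.495 g; L-proline 6.006 g; sodium chloride 65.253 g; sucrose 107.575 g; maltose 67.942 g; L-glutamine 6.987 g

Working volume: 3.22 L.
zinc sulfate heptahydrate: 36.7 µmol/L × 287.6 g/mol × 3.22 L ÷ 1000 = 33.987 mg
potassium chloride: 9.16 g/L × 3.22 L = 29.495 g
L-proline: 16.2 mmol/L × 115.13 g/mol × 3.22 L ÷ 1000 = 6.006 g
sodium chloride: 347 mmol/L × 58.4 g/mol × 3.22 L ÷ 1000 = 65.253 g
sucrose: 97.6 mmol/L × 342.3 g/mol × 3.22 L ÷ 1000 = 107.575 g
maltose: 21.1 g/L × 3.22 L = 67.942 g
L-glutamine: 2.17 g/L × 3.22 L = 6.987 g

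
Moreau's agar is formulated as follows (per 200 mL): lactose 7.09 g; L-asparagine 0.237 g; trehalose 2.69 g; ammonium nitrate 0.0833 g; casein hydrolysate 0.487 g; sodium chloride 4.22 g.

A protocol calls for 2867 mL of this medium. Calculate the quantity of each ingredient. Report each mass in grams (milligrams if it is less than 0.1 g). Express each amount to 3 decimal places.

lactose 101.635 g; L-asparagine 3.397 g; trehalose 38.561 g; ammonium nitrate 1.194 g; casein hydrolysate 6.981 g; sodium chloride 60.494 g

Ratio of target to recipe volume: 2867 / 200 = 14.335.
lactose: 7.09 g × (2867 mL / 200 mL) = 101.635 g
L-asparagine: 0.237 g × (2867 mL / 200 mL) = 3.397 g
trehalose: 2.69 g × (2867 mL / 200 mL) = 38.561 g
ammonium nitrate: 0.0833 g × (2867 mL / 200 mL) = 1.194 g
casein hydrolysate: 0.487 g × (2867 mL / 200 mL) = 6.981 g
sodium chloride: 4.22 g × (2867 mL / 200 mL) = 60.494 g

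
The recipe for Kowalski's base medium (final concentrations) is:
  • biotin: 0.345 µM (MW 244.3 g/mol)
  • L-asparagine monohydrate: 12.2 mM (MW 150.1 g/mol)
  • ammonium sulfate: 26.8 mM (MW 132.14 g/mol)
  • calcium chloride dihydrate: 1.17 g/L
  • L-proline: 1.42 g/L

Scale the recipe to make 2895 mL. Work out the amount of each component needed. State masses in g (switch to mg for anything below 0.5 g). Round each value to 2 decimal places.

biotin 0.24 mg; L-asparagine monohydrate 5.30 g; ammonium sulfate 10.25 g; calcium chloride dihydrate 3.39 g; L-proline 4.11 g

Target volume = 2895 mL = 2.895 L.
biotin: 0.345 µmol/L × 244.3 g/mol × 2.895 L ÷ 1000 = 0.24 mg
L-asparagine monohydrate: 12.2 mmol/L × 150.1 g/mol × 2.895 L ÷ 1000 = 5.30 g
ammonium sulfate: 26.8 mmol/L × 132.14 g/mol × 2.895 L ÷ 1000 = 10.25 g
calcium chloride dihydrate: 1.17 g/L × 2.895 L = 3.39 g
L-proline: 1.42 g/L × 2.895 L = 4.11 g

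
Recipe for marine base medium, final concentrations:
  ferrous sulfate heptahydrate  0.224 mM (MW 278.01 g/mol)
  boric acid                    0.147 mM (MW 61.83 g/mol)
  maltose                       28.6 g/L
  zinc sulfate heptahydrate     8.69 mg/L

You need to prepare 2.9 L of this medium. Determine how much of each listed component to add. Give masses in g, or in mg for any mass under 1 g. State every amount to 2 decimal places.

Scale factor relative to 1 L: 2.9.
ferrous sulfate heptahydrate: 0.224 mmol/L × 278.01 mg/mmol × 2.9 L = 180.60 mg
boric acid: 0.147 mmol/L × 61.83 mg/mmol × 2.9 L = 26.36 mg
maltose: 28.6 g/L × 2.9 L = 82.94 g
zinc sulfate heptahydrate: 8.69 mg/L × 2.9 L = 25.20 mg

ferrous sulfate heptahydrate 180.60 mg; boric acid 26.36 mg; maltose 82.94 g; zinc sulfate heptahydrate 25.20 mg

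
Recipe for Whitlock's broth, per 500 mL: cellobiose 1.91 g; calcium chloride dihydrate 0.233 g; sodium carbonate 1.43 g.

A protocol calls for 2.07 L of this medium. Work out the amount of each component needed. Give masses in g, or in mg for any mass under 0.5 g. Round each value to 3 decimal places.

cellobiose 7.907 g; calcium chloride dihydrate 0.965 g; sodium carbonate 5.920 g

Ratio of target to recipe volume: 2070 / 500 = 4.14.
cellobiose: 1.91 g × (2070 mL / 500 mL) = 7.907 g
calcium chloride dihydrate: 0.233 g × (2070 mL / 500 mL) = 0.965 g
sodium carbonate: 1.43 g × (2070 mL / 500 mL) = 5.920 g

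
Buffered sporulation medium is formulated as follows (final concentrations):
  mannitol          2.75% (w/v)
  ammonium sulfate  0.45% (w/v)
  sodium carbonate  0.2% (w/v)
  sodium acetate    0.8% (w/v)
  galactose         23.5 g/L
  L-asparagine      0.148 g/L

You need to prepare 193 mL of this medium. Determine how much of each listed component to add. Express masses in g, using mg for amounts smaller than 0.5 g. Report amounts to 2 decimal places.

mannitol 5.31 g; ammonium sulfate 0.87 g; sodium carbonate 386.00 mg; sodium acetate 1.54 g; galactose 4.54 g; L-asparagine 28.56 mg

Scale factor relative to 1 L: 0.193.
mannitol: 2.75% w/v = 27.5 g/L → 27.5 × 0.193 L = 5.31 g
ammonium sulfate: 0.45% w/v = 4.5 g/L → 4.5 × 0.193 L = 0.87 g
sodium carbonate: 0.2 g per 100 mL × 193 mL ÷ 100 = 0.386 g = 386.00 mg
sodium acetate: 0.8% w/v = 8 g/L → 8 × 0.193 L = 1.54 g
galactose: 23.5 g/L × 0.193 L = 4.54 g
L-asparagine: 0.148 g/L × 0.193 L = 0.028564 g = 28.56 mg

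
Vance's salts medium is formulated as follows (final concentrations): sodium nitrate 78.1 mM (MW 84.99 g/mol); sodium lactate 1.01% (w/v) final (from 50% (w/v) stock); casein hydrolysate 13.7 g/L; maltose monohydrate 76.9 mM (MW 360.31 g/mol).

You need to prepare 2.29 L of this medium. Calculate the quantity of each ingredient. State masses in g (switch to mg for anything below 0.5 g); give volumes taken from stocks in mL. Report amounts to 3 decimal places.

sodium nitrate 15.200 g; sodium lactate 46.258 mL; casein hydrolysate 31.373 g; maltose monohydrate 63.451 g

Working volume: 2.29 L.
sodium nitrate: 78.1 mmol/L × 84.99 g/mol × 2.29 L ÷ 1000 = 15.200 g
sodium lactate: dilute stock: 1.01% ÷ 50% × 2290 mL = 46.258 mL
casein hydrolysate: 13.7 g/L × 2.29 L = 31.373 g
maltose monohydrate: 76.9 mmol/L × 360.31 g/mol × 2.29 L ÷ 1000 = 63.451 g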